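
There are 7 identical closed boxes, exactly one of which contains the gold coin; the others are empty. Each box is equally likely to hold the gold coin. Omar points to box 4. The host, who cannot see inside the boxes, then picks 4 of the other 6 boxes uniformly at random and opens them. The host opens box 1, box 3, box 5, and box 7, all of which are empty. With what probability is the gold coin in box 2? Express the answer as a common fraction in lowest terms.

1/3

Because the host chose which boxes to open without knowing where the gold coin is, the choice is independent of the prize location. Learning that none of the 4 opened boxes holds the gold coin simply rules out those 4 locations and leaves the remaining 3 boxes still equally likely by symmetry.
So P(the gold coin in box 2) = 1/3.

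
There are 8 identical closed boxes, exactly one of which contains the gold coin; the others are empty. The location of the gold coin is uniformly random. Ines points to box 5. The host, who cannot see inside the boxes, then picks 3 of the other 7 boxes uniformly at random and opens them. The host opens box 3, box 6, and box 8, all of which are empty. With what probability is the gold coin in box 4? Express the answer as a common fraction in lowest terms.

1/5

Apply Bayes' rule, conditioning on where the gold coin actually is.
If it is in any of boxes 1, 2, 4, 5, and 7 (prior 1/8 each): the host picks exactly this set with probability 1/35 regardless, and none is the prize; weight (1/8)·(1/35) = 1/280 each.
If it is in any of boxes 3, 6, and 8 (prior 1/8 each): that box was opened and seen not to hold the prize — ruled out; weight (1/8)·0 = 0 each.
The weights sum to 1/56.
So P(the gold coin in box 4 | the host opened box 3, box 6, and box 8) = (1/280) / (1/56) = 1/5.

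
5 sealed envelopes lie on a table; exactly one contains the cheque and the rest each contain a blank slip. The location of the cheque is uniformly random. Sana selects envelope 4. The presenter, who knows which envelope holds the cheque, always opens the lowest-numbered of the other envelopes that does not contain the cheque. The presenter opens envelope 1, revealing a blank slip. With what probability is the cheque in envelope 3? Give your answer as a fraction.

Apply Bayes' rule, conditioning on where the cheque actually is.
If it is in envelope 1 (prior 1/5): the presenter opened envelope 1, so this case is ruled out; weight (1/5)·0 = 0.
If it is in any of envelopes 2, 3, 4, and 5 (prior 1/5 each): envelope 1 is the lowest-numbered option available, probability 1; weight (1/5)·1 = 1/5 each.
The weights sum to 4/5.
So P(the cheque in envelope 3 | the presenter opened envelope 1) = (1/5) / (4/5) = 1/4.

1/4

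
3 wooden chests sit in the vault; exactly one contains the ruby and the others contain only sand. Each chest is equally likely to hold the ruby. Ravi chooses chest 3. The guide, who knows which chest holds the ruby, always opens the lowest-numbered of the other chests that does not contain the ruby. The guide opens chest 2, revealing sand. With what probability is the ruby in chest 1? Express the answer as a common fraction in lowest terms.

1

Apply Bayes' rule, conditioning on where the ruby actually is.
If it is in chest 1 (prior 1/3): chest 2 is the lowest-numbered option available, probability 1; weight (1/3)·1 = 1/3.
If it is in chest 2 (prior 1/3): the guide opened chest 2, so this case is ruled out; weight (1/3)·0 = 0.
If it is in chest 3 (prior 1/3): the guide would have opened chest 1 instead, probability 0; weight (1/3)·0 = 0.
The weights sum to 1/3.
So P(the ruby in chest 1 | the guide opened chest 2) = (1/3) / (1/3) = 1.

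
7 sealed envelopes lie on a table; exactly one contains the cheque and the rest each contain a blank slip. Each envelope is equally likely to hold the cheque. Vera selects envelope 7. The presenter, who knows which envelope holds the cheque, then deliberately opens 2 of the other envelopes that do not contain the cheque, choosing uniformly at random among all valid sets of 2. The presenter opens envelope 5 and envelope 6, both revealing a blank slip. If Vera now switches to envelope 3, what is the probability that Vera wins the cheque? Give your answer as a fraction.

Condition on the true location of the cheque.
If it is in any of envelopes 1, 2, 3, and 4 (prior 1/7 each): the presenter has 10 equally likely choices, so probability 1/10; weight (1/7)·(1/10) = 1/70 each.
If it is in either of envelopes 5 and 6 (prior 1/7 each): that envelope was opened and seen not to hold the prize — ruled out; weight (1/7)·0 = 0 each.
If it is in envelope 7 (prior 1/7): the presenter has 15 equally likely choices, so probability 1/15; weight (1/7)·(1/15) = 1/105.
The weights sum to 1/15.
So P(the cheque in envelope 3 | the presenter opened envelope 5 and envelope 6) = (1/70) / (1/15) = 3/14.

3/14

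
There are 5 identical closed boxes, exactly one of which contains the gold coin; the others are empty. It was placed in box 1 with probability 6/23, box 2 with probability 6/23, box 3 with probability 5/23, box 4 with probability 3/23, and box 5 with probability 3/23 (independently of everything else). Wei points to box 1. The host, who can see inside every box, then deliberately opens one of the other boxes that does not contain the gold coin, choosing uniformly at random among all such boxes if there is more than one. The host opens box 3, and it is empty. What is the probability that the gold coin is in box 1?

3/11

Condition on the true location of the gold coin.
If it is in box 1 (prior 6/23): the host has 4 equally likely choices, so probability 1/4; weight (6/23)·(1/4) = 3/46.
If it is in box 2 (prior 6/23): the host has 3 equally likely choices, so probability 1/3; weight (6/23)·(1/3) = 2/23.
If it is in box 3 (prior 5/23): the host opened box 3, so this case is ruled out; weight (5/23)·0 = 0.
If it is in either of boxes 4 and 5 (prior 3/23 each): the host has 3 equally likely choices, so probability 1/3; weight (3/23)·(1/3) = 1/23 each.
The weights sum to 11/46.
So P(the gold coin in box 1 | the host opened box 3) = (3/46) / (11/46) = 3/11.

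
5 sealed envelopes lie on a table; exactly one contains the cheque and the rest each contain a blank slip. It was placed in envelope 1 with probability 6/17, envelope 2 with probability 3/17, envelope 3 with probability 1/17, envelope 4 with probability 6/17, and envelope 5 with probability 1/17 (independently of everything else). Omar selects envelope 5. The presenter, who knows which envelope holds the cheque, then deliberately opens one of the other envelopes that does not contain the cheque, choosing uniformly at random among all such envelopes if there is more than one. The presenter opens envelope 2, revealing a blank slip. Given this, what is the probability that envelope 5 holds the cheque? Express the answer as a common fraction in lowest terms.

Consider each possible location of the cheque in turn.
If it is in either of envelopes 1 and 4 (prior 6/17 each): the presenter has 3 equally likely choices, so probability 1/3; weight (6/17)·(1/3) = 2/17 each.
If it is in envelope 2 (prior 3/17): the presenter opened envelope 2, so this case is ruled out; weight (3/17)·0 = 0.
If it is in envelope 3 (prior 1/17): the presenter has 3 equally likely choices, so probability 1/3; weight (1/17)·(1/3) = 1/51.
If it is in envelope 5 (prior 1/17): the presenter has 4 equally likely choices, so probability 1/4; weight (1/17)·(1/4) = 1/68.
The weights sum to 55/204.
So P(the cheque in envelope 5 | the presenter opened envelope 2) = (1/68) / (55/204) = 3/55.

3/55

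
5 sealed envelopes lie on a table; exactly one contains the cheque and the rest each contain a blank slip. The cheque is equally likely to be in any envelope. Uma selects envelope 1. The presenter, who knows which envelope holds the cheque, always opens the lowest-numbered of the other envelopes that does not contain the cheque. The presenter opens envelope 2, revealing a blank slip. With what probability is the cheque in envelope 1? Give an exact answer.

Apply Bayes' rule, conditioning on where the cheque actually is.
If it is in any of envelopes 1, 3, 4, and 5 (prior 1/5 each): envelope 2 is the lowest-numbered option available, probability 1; weight (1/5)·1 = 1/5 each.
If it is in envelope 2 (prior 1/5): the presenter opened envelope 2, so this case is ruled out; weight (1/5)·0 = 0.
The weights sum to 4/5.
So P(the cheque in envelope 1 | the presenter opened envelope 2) = (1/5) / (4/5) = 1/4.

1/4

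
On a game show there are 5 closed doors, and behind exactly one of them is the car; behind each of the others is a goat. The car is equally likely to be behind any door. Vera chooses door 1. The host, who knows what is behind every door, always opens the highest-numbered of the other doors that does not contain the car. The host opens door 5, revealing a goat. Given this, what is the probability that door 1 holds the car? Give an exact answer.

1/4

Condition on the true location of the car.
If it is behind any of doors 1, 2, 3, and 4 (prior 1/5 each): door 5 is the highest-numbered option available, probability 1; weight (1/5)·1 = 1/5 each.
If it is behind door 5 (prior 1/5): the host opened door 5, so this case is ruled out; weight (1/5)·0 = 0.
The weights sum to 4/5.
So P(the car behind door 1 | the host opened door 5) = (1/5) / (4/5) = 1/4.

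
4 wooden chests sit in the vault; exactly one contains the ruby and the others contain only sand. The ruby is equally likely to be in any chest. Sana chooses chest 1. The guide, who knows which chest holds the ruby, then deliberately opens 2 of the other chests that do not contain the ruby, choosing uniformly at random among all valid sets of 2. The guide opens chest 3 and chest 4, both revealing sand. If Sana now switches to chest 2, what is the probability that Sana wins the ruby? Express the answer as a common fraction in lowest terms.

Apply Bayes' rule, conditioning on where the ruby actually is.
If it is in chest 1 (prior 1/4): the guide has 3 equally likely choices, so probability 1/3; weight (1/4)·(1/3) = 1/12.
If it is in chest 2 (prior 1/4): the guide has no choice, probability 1; weight (1/4)·1 = 1/4.
If it is in either of chests 3 and 4 (prior 1/4 each): that chest was opened and seen not to hold the prize — ruled out; weight (1/4)·0 = 0 each.
The weights sum to 1/3.
So P(the ruby in chest 2 | the guide opened chest 3 and chest 4) = (1/4) / (1/3) = 3/4.

3/4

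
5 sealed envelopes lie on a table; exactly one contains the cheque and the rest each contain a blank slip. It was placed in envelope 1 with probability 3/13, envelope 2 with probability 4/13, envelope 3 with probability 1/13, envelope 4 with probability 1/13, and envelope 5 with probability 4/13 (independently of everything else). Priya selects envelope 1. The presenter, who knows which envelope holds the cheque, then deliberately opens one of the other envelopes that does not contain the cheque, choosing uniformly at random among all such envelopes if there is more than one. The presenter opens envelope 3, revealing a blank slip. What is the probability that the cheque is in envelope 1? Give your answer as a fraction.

1/5

Consider each possible location of the cheque in turn.
If it is in envelope 1 (prior 3/13): the presenter has 4 equally likely choices, so probability 1/4; weight (3/13)·(1/4) = 3/52.
If it is in either of envelopes 2 and 5 (prior 4/13 each): the presenter has 3 equally likely choices, so probability 1/3; weight (4/13)·(1/3) = 4/39 each.
If it is in envelope 3 (prior 1/13): the presenter opened envelope 3, so this case is ruled out; weight (1/13)·0 = 0.
If it is in envelope 4 (prior 1/13): the presenter has 3 equally likely choices, so probability 1/3; weight (1/13)·(1/3) = 1/39.
The weights sum to 15/52.
So P(the cheque in envelope 1 | the presenter opened envelope 3) = (3/52) / (15/52) = 1/5.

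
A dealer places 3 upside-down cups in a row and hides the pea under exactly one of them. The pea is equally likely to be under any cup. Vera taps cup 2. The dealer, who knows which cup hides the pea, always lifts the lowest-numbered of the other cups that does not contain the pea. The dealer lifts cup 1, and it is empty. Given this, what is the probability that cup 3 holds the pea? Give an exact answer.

Apply Bayes' rule, conditioning on where the pea actually is.
If it is under cup 1 (prior 1/3): the dealer opened cup 1, so this case is ruled out; weight (1/3)·0 = 0.
If it is under either of cups 2 and 3 (prior 1/3 each): cup 1 is the lowest-numbered option available, probability 1; weight (1/3)·1 = 1/3 each.
The weights sum to 2/3.
So P(the pea under cup 3 | the dealer opened cup 1) = (1/3) / (2/3) = 1/2.

1/2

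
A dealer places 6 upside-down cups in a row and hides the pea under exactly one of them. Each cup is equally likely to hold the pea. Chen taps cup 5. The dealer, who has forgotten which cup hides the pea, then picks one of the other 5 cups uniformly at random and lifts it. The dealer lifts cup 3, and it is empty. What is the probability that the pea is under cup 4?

Condition on the true location of the pea.
If it is under any of cups 1, 2, 4, 5, and 6 (prior 1/6 each): the dealer picks cup 3 with probability 1/5 regardless, and it is not the prize; weight (1/6)·(1/5) = 1/30 each.
If it is under cup 3 (prior 1/6): the dealer opened cup 3, so this case is ruled out; weight (1/6)·0 = 0.
The weights sum to 1/6.
So P(the pea under cup 4 | the dealer opened cup 3) = (1/30) / (1/6) = 1/5.

1/5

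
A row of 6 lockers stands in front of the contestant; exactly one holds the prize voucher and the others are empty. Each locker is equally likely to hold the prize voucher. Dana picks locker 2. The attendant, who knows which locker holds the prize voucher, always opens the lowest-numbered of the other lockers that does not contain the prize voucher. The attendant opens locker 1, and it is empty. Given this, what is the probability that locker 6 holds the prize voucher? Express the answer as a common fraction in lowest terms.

Condition on the true location of the prize voucher.
If it is in locker 1 (prior 1/6): the attendant opened locker 1, so this case is ruled out; weight (1/6)·0 = 0.
If it is in any of lockers 2, 3, 4, 5, and 6 (prior 1/6 each): locker 1 is the lowest-numbered option available, probability 1; weight (1/6)·1 = 1/6 each.
The weights sum to 5/6.
So P(the prize voucher in locker 6 | the attendant opened locker 1) = (1/6) / (5/6) = 1/5.

1/5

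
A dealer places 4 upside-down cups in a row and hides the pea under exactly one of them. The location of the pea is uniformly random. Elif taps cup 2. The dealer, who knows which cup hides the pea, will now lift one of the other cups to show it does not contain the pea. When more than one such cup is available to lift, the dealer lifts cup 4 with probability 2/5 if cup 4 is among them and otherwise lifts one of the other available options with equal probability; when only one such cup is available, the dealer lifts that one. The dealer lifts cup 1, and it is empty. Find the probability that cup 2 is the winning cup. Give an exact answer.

3/14

Apply Bayes' rule, conditioning on where the pea actually is.
If it is under cup 1 (prior 1/4): the dealer opened cup 1, so this case is ruled out; weight (1/4)·0 = 0.
If it is under cup 2 (prior 1/4): cup 4 is available but not opened; cup 1 gets probability (1 − 2/5)/2 = 3/10; weight (1/4)·(3/10) = 3/40.
If it is under cup 3 (prior 1/4): cup 4 is available but not opened, probability 3/5; weight (1/4)·(3/5) = 3/20.
If it is under cup 4 (prior 1/4): cup 4 holds the prize so is unavailable; the dealer chooses uniformly among the 2 others, probability 1/2; weight (1/4)·(1/2) = 1/8.
The weights sum to 7/20.
So P(the pea under cup 2 | the dealer opened cup 1) = (3/40) / (7/20) = 3/14.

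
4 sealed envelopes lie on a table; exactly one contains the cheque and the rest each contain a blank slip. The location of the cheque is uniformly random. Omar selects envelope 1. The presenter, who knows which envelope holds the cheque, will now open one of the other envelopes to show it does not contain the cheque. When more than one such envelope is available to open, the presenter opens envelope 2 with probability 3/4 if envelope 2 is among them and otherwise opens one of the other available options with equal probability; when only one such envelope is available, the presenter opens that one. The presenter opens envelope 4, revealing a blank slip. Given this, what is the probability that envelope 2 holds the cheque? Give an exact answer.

4/7

Condition on the true location of the cheque.
If it is in envelope 1 (prior 1/4): envelope 2 is available but not opened; envelope 4 gets probability (1 − 3/4)/2 = 1/8; weight (1/4)·(1/8) = 1/32.
If it is in envelope 2 (prior 1/4): envelope 2 holds the prize so is unavailable; the presenter chooses uniformly among the 2 others, probability 1/2; weight (1/4)·(1/2) = 1/8.
If it is in envelope 3 (prior 1/4): envelope 2 is available but not opened, probability 1/4; weight (1/4)·(1/4) = 1/16.
If it is in envelope 4 (prior 1/4): the presenter opened envelope 4, so this case is ruled out; weight (1/4)·0 = 0.
The weights sum to 7/32.
So P(the cheque in envelope 2 | the presenter opened envelope 4) = (1/8) / (7/32) = 4/7.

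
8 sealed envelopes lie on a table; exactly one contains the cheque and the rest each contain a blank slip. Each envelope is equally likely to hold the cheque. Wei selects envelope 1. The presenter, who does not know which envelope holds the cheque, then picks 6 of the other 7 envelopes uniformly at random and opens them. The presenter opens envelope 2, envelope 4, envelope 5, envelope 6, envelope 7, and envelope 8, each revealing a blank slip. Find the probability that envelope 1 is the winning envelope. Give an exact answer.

1/2

Consider each possible location of the cheque in turn.
If it is in either of envelopes 1 and 3 (prior 1/8 each): the presenter picks exactly this set with probability 1/7 regardless, and none is the prize; weight (1/8)·(1/7) = 1/56 each.
If it is in any of envelopes 2, 4, 5, 6, 7, and 8 (prior 1/8 each): that envelope was opened and seen not to hold the prize — ruled out; weight (1/8)·0 = 0 each.
The weights sum to 1/28.
So P(the cheque in envelope 1 | the presenter opened envelope 2, envelope 4, envelope 5, envelope 6, envelope 7, and envelope 8) = (1/56) / (1/28) = 1/2.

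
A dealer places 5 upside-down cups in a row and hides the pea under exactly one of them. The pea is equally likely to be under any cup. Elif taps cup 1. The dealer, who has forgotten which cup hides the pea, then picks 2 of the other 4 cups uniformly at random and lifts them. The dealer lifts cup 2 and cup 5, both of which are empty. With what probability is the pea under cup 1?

Condition on the true location of the pea.
If it is under any of cups 1, 3, and 4 (prior 1/5 each): the dealer picks exactly this set with probability 1/6 regardless, and none is the prize; weight (1/5)·(1/6) = 1/30 each.
If it is under either of cups 2 and 5 (prior 1/5 each): that cup was opened and seen not to hold the prize — ruled out; weight (1/5)·0 = 0 each.
The weights sum to 1/10.
So P(the pea under cup 1 | the dealer opened cup 2 and cup 5) = (1/30) / (1/10) = 1/3.

1/3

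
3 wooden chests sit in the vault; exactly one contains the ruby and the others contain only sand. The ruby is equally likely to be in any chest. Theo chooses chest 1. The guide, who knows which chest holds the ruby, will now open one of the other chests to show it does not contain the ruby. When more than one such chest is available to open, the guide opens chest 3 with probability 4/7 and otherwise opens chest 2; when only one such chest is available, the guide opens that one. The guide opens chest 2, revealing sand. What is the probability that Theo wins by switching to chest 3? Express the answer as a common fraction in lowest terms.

7/10

Apply Bayes' rule, conditioning on where the ruby actually is.
If it is in chest 1 (prior 1/3): chest 3 is available but not opened, probability 3/7; weight (1/3)·(3/7) = 1/7.
If it is in chest 2 (prior 1/3): the guide opened chest 2, so this case is ruled out; weight (1/3)·0 = 0.
If it is in chest 3 (prior 1/3): only chest 2 is available, probability 1; weight (1/3)·1 = 1/3.
The weights sum to 10/21.
So P(the ruby in chest 3 | the guide opened chest 2) = (1/3) / (10/21) = 7/10.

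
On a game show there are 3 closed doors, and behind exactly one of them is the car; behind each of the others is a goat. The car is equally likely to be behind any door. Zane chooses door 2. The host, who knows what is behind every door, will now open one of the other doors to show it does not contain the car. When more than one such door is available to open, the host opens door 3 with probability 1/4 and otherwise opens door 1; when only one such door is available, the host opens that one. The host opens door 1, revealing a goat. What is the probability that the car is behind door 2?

3/7

Condition on the true location of the car.
If it is behind door 1 (prior 1/3): the host opened door 1, so this case is ruled out; weight (1/3)·0 = 0.
If it is behind door 2 (prior 1/3): door 3 is available but not opened, probability 3/4; weight (1/3)·(3/4) = 1/4.
If it is behind door 3 (prior 1/3): only door 1 is available, probability 1; weight (1/3)·1 = 1/3.
The weights sum to 7/12.
So P(the car behind door 2 | the host opened door 1) = (1/4) / (7/12) = 3/7.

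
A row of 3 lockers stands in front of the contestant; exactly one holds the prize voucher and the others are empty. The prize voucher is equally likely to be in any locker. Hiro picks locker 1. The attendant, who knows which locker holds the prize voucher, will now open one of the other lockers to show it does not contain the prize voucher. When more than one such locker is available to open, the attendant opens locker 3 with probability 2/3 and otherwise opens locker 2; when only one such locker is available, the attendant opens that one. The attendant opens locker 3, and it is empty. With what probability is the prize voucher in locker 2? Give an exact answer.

Condition on the true location of the prize voucher.
If it is in locker 1 (prior 1/3): locker 3 is available, opened with probability 2/3; weight (1/3)·(2/3) = 2/9.
If it is in locker 2 (prior 1/3): only locker 3 is available, probability 1; weight (1/3)·1 = 1/3.
If it is in locker 3 (prior 1/3): the attendant opened locker 3, so this case is ruled out; weight (1/3)·0 = 0.
The weights sum to 5/9.
So P(the prize voucher in locker 2 | the attendant opened locker 3) = (1/3) / (5/9) = 3/5.

3/5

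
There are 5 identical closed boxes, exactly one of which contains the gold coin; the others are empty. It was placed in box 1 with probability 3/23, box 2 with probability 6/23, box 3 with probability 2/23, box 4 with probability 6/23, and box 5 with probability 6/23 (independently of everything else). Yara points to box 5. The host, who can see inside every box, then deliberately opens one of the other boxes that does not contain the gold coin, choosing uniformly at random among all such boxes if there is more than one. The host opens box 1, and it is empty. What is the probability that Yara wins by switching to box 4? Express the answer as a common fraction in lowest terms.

12/37

Apply Bayes' rule, conditioning on where the gold coin actually is.
If it is in box 1 (prior 3/23): the host opened box 1, so this case is ruled out; weight (3/23)·0 = 0.
If it is in either of boxes 2 and 4 (prior 6/23 each): the host has 3 equally likely choices, so probability 1/3; weight (6/23)·(1/3) = 2/23 each.
If it is in box 3 (prior 2/23): the host has 3 equally likely choices, so probability 1/3; weight (2/23)·(1/3) = 2/69.
If it is in box 5 (prior 6/23): the host has 4 equally likely choices, so probability 1/4; weight (6/23)·(1/4) = 3/46.
The weights sum to 37/138.
So P(the gold coin in box 4 | the host opened box 1) = (2/23) / (37/138) = 12/37.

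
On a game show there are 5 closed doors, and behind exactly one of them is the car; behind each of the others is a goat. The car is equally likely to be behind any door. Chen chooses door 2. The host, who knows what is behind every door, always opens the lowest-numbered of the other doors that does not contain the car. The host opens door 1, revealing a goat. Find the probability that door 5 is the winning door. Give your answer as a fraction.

1/4

Condition on the true location of the car.
If it is behind door 1 (prior 1/5): the host opened door 1, so this case is ruled out; weight (1/5)·0 = 0.
If it is behind any of doors 2, 3, 4, and 5 (prior 1/5 each): door 1 is the lowest-numbered option available, probability 1; weight (1/5)·1 = 1/5 each.
The weights sum to 4/5.
So P(the car behind door 5 | the host opened door 1) = (1/5) / (4/5) = 1/4.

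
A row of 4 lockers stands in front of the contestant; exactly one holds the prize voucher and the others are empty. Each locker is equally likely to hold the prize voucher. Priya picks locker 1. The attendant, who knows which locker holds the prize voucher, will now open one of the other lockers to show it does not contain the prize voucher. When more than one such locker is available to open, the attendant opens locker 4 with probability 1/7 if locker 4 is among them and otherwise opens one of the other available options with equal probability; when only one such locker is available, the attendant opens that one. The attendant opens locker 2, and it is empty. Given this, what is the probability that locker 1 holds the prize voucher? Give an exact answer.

Apply Bayes' rule, conditioning on where the prize voucher actually is.
If it is in locker 1 (prior 1/4): locker 4 is available but not opened; locker 2 gets probability (1 − 1/7)/2 = 3/7; weight (1/4)·(3/7) = 3/28.
If it is in locker 2 (prior 1/4): the attendant opened locker 2, so this case is ruled out; weight (1/4)·0 = 0.
If it is in locker 3 (prior 1/4): locker 4 is available but not opened, probability 6/7; weight (1/4)·(6/7) = 3/14.
If it is in locker 4 (prior 1/4): locker 4 holds the prize so is unavailable; the attendant chooses uniformly among the 2 others, probability 1/2; weight (1/4)·(1/2) = 1/8.
The weights sum to 25/56.
So P(the prize voucher in locker 1 | the attendant opened locker 2) = (3/28) / (25/56) = 6/25.

6/25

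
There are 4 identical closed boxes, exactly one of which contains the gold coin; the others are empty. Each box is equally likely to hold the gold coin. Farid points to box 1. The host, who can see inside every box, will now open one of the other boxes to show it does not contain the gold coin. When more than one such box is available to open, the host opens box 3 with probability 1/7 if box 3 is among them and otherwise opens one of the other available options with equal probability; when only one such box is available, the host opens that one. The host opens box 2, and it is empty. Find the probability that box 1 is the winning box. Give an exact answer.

Condition on the true location of the gold coin.
If it is in box 1 (prior 1/4): box 3 is available but not opened; box 2 gets probability (1 − 1/7)/2 = 3/7; weight (1/4)·(3/7) = 3/28.
If it is in box 2 (prior 1/4): the host opened box 2, so this case is ruled out; weight (1/4)·0 = 0.
If it is in box 3 (prior 1/4): box 3 holds the prize so is unavailable; the host chooses uniformly among the 2 others, probability 1/2; weight (1/4)·(1/2) = 1/8.
If it is in box 4 (prior 1/4): box 3 is available but not opened, probability 6/7; weight (1/4)·(6/7) = 3/14.
The weights sum to 25/56.
So P(the gold coin in box 1 | the host opened box 2) = (3/28) / (25/56) = 6/25.

6/25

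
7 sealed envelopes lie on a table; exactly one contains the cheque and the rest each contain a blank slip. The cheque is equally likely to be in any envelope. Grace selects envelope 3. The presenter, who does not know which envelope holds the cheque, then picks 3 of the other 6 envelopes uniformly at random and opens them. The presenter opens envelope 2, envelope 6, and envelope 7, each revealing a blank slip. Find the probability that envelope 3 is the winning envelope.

Because the presenter chose which envelopes to open without knowing where the cheque is, the choice is independent of the prize location. Learning that none of the 3 opened envelopes holds the cheque simply rules out those 3 locations and leaves the remaining 4 envelopes still equally likely by symmetry.
So P(the cheque in envelope 3) = 1/4.

1/4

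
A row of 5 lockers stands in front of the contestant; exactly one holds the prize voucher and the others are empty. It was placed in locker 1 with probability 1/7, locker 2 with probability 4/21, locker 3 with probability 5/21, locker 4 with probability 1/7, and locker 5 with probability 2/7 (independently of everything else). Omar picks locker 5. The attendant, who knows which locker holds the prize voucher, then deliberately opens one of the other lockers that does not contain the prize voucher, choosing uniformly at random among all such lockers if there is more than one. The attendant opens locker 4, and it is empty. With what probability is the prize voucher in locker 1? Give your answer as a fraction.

Apply Bayes' rule, conditioning on where the prize voucher actually is.
If it is in locker 1 (prior 1/7): the attendant has 3 equally likely choices, so probability 1/3; weight (1/7)·(1/3) = 1/21.
If it is in locker 2 (prior 4/21): the attendant has 3 equally likely choices, so probability 1/3; weight (4/21)·(1/3) = 4/63.
If it is in locker 3 (prior 5/21): the attendant has 3 equally likely choices, so probability 1/3; weight (5/21)·(1/3) = 5/63.
If it is in locker 4 (prior 1/7): the attendant opened locker 4, so this case is ruled out; weight (1/7)·0 = 0.
If it is in locker 5 (prior 2/7): the attendant has 4 equally likely choices, so probability 1/4; weight (2/7)·(1/4) = 1/14.
The weights sum to 11/42.
So P(the prize voucher in locker 1 | the attendant opened locker 4) = (1/21) / (11/42) = 2/11.

2/11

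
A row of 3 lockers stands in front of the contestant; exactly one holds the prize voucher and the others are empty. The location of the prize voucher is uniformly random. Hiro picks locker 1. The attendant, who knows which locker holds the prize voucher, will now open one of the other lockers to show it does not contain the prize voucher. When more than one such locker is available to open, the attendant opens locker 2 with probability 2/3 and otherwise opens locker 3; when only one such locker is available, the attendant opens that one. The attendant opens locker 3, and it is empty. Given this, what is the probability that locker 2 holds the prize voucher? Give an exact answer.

3/4

Apply Bayes' rule, conditioning on where the prize voucher actually is.
If it is in locker 1 (prior 1/3): locker 2 is available but not opened, probability 1/3; weight (1/3)·(1/3) = 1/9.
If it is in locker 2 (prior 1/3): only locker 3 is available, probability 1; weight (1/3)·1 = 1/3.
If it is in locker 3 (prior 1/3): the attendant opened locker 3, so this case is ruled out; weight (1/3)·0 = 0.
The weights sum to 4/9.
So P(the prize voucher in locker 2 | the attendant opened locker 3) = (1/3) / (4/9) = 3/4.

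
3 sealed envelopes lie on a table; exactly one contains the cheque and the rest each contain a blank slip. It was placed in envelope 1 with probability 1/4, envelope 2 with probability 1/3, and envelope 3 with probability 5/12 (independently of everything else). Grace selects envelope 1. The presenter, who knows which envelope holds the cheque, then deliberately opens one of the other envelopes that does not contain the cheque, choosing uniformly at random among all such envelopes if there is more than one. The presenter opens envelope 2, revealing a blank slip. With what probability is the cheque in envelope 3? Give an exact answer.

Condition on the true location of the cheque.
If it is in envelope 1 (prior 1/4): the presenter has 2 equally likely choices, so probability 1/2; weight (1/4)·(1/2) = 1/8.
If it is in envelope 2 (prior 1/3): the presenter opened envelope 2, so this case is ruled out; weight (1/3)·0 = 0.
If it is in envelope 3 (prior 5/12): the presenter has no choice, probability 1; weight (5/12)·1 = 5/12.
The weights sum to 13/24.
So P(the cheque in envelope 3 | the presenter opened envelope 2) = (5/12) / (13/24) = 10/13.

10/13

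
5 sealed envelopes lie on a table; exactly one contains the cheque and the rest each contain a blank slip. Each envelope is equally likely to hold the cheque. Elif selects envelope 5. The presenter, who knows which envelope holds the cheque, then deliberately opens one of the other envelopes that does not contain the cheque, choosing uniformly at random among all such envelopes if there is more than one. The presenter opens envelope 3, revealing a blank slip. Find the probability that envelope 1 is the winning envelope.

4/15

Apply Bayes' rule, conditioning on where the cheque actually is.
If it is in any of envelopes 1, 2, and 4 (prior 1/5 each): the presenter has 3 equally likely choices, so probability 1/3; weight (1/5)·(1/3) = 1/15 each.
If it is in envelope 3 (prior 1/5): the presenter opened envelope 3, so this case is ruled out; weight (1/5)·0 = 0.
If it is in envelope 5 (prior 1/5): the presenter has 4 equally likely choices, so probability 1/4; weight (1/5)·(1/4) = 1/20.
The weights sum to 1/4.
So P(the cheque in envelope 1 | the presenter opened envelope 3) = (1/15) / (1/4) = 4/15.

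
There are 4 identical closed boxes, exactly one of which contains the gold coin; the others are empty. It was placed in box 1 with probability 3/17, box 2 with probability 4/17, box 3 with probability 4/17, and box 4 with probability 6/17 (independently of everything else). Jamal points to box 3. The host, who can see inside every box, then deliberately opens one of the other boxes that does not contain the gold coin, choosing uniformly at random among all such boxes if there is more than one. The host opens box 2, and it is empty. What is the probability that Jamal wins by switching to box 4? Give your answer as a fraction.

18/35

Consider each possible location of the gold coin in turn.
If it is in box 1 (prior 3/17): the host has 2 equally likely choices, so probability 1/2; weight (3/17)·(1/2) = 3/34.
If it is in box 2 (prior 4/17): the host opened box 2, so this case is ruled out; weight (4/17)·0 = 0.
If it is in box 3 (prior 4/17): the host has 3 equally likely choices, so probability 1/3; weight (4/17)·(1/3) = 4/51.
If it is in box 4 (prior 6/17): the host has 2 equally likely choices, so probability 1/2; weight (6/17)·(1/2) = 3/17.
The weights sum to 35/102.
So P(the gold coin in box 4 | the host opened box 2) = (3/17) / (35/102) = 18/35.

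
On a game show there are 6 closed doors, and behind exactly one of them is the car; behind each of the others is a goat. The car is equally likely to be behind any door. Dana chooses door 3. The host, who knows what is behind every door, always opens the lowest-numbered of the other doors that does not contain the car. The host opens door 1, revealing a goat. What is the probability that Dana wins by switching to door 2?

1/5

Apply Bayes' rule, conditioning on where the car actually is.
If it is behind door 1 (prior 1/6): the host opened door 1, so this case is ruled out; weight (1/6)·0 = 0.
If it is behind any of doors 2, 3, 4, 5, and 6 (prior 1/6 each): door 1 is the lowest-numbered option available, probability 1; weight (1/6)·1 = 1/6 each.
The weights sum to 5/6.
So P(the car behind door 2 | the host opened door 1) = (1/6) / (5/6) = 1/5.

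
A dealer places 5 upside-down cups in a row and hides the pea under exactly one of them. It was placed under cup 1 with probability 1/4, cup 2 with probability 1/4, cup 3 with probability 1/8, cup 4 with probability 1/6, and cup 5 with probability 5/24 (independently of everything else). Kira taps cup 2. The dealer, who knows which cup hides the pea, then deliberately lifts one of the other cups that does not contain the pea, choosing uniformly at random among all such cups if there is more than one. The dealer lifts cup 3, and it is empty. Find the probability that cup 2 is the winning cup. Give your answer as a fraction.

Apply Bayes' rule, conditioning on where the pea actually is.
If it is under cup 1 (prior 1/4): the dealer has 3 equally likely choices, so probability 1/3; weight (1/4)·(1/3) = 1/12.
If it is under cup 2 (prior 1/4): the dealer has 4 equally likely choices, so probability 1/4; weight (1/4)·(1/4) = 1/16.
If it is under cup 3 (prior 1/8): the dealer opened cup 3, so this case is ruled out; weight (1/8)·0 = 0.
If it is under cup 4 (prior 1/6): the dealer has 3 equally likely choices, so probability 1/3; weight (1/6)·(1/3) = 1/18.
If it is under cup 5 (prior 5/24): the dealer has 3 equally likely choices, so probability 1/3; weight (5/24)·(1/3) = 5/72.
The weights sum to 13/48.
So P(the pea under cup 2 | the dealer opened cup 3) = (1/16) / (13/48) = 3/13.

3/13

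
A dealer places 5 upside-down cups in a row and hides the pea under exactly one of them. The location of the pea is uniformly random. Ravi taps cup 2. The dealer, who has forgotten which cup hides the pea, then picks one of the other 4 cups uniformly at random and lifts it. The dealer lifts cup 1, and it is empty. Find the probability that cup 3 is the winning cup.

1/4

Consider each possible location of the pea in turn.
If it is under cup 1 (prior 1/5): the dealer opened cup 1, so this case is ruled out; weight (1/5)·0 = 0.
If it is under any of cups 2, 3, 4, and 5 (prior 1/5 each): the dealer picks cup 1 with probability 1/4 regardless, and it is not the prize; weight (1/5)·(1/4) = 1/20 each.
The weights sum to 1/5.
So P(the pea under cup 3 | the dealer opened cup 1) = (1/20) / (1/5) = 1/4.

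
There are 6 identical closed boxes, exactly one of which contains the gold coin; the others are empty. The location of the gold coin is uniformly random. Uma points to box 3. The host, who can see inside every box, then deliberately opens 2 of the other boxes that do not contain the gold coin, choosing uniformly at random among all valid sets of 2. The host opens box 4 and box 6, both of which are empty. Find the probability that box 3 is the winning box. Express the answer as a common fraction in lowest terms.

Consider each possible location of the gold coin in turn.
If it is in any of boxes 1, 2, and 5 (prior 1/6 each): the host has 6 equally likely choices, so probability 1/6; weight (1/6)·(1/6) = 1/36 each.
If it is in box 3 (prior 1/6): the host has 10 equally likely choices, so probability 1/10; weight (1/6)·(1/10) = 1/60.
If it is in either of boxes 4 and 6 (prior 1/6 each): that box was opened and seen not to hold the prize — ruled out; weight (1/6)·0 = 0 each.
The weights sum to 1/10.
So P(the gold coin in box 3 | the host opened box 4 and box 6) = (1/60) / (1/10) = 1/6.

1/6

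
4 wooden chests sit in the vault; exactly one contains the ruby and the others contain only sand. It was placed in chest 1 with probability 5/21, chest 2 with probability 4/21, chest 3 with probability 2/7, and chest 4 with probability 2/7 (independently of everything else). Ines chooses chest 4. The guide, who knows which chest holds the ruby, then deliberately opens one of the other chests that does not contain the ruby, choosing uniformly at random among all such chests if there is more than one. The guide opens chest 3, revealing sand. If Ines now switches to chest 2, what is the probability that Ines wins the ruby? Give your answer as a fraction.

4/13

Condition on the true location of the ruby.
If it is in chest 1 (prior 5/21): the guide has 2 equally likely choices, so probability 1/2; weight (5/21)·(1/2) = 5/42.
If it is in chest 2 (prior 4/21): the guide has 2 equally likely choices, so probability 1/2; weight (4/21)·(1/2) = 2/21.
If it is in chest 3 (prior 2/7): the guide opened chest 3, so this case is ruled out; weight (2/7)·0 = 0.
If it is in chest 4 (prior 2/7): the guide has 3 equally likely choices, so probability 1/3; weight (2/7)·(1/3) = 2/21.
The weights sum to 13/42.
So P(the ruby in chest 2 | the guide opened chest 3) = (2/21) / (13/42) = 4/13.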